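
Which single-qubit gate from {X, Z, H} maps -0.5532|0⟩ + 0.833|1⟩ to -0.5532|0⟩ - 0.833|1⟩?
Z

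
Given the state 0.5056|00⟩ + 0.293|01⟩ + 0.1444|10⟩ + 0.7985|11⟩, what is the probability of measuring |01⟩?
0.08585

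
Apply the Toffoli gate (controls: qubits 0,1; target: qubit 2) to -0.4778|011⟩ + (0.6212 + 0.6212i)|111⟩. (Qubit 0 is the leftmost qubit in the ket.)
-0.4778|011⟩ + (0.6212 + 0.6212i)|110⟩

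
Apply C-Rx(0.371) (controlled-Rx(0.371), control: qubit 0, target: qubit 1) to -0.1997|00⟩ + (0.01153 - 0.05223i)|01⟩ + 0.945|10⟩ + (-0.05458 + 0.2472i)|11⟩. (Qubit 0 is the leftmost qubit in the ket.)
-0.1997|00⟩ + (0.01153 - 0.05223i)|01⟩ + (0.9744 + 0.01007i)|10⟩ + (-0.05364 + 0.06867i)|11⟩

C-Rx(0.371) leaves the control-|0⟩ kets |00⟩, |01⟩ unchanged and applies Rx(0.371) to qubit 1 on the control-|1⟩ pair (|10⟩, |11⟩).
Rx(0.371) = [[cos(θ/2), −i·sin(θ/2)], [−i·sin(θ/2), cos(θ/2)]]; θ = 0.371, cos(θ/2) ≈ 0.982844, sin(θ/2) ≈ 0.184438.
With a = amp(|10⟩) = 0.945 and b = amp(|11⟩) = (-0.05458 + 0.2472i):
new amp(|10⟩) = (0.982844)·a + (-0.184438i)·b = (0.9744 + 0.01007i)
new amp(|11⟩) = (-0.184438i)·a + (0.982844)·b = (-0.05364 + 0.06867i)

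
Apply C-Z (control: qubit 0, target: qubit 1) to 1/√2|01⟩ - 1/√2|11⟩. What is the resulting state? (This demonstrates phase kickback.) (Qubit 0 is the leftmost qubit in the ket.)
1/√2|01⟩ + 1/√2|11⟩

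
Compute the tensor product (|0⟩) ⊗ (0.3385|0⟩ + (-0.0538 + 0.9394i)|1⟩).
0.3385|00⟩ + (-0.0538 + 0.9394i)|01⟩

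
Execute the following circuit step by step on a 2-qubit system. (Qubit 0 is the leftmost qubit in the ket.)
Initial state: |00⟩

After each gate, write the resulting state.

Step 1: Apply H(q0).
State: 1/√2|00⟩ + 1/√2|10⟩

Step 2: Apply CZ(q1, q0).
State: 1/√2|00⟩ + 1/√2|10⟩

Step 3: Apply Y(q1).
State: (1/√2)i|01⟩ + (1/√2)i|11⟩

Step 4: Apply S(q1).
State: -1/√2|01⟩ - 1/√2|11⟩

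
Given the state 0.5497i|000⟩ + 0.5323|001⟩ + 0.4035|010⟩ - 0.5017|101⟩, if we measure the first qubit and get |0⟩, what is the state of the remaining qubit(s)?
0.6354i|00⟩ + 0.6153|01⟩ + 0.4664|10⟩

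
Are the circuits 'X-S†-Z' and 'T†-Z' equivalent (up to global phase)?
No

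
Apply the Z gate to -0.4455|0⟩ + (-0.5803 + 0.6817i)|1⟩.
-0.4455|0⟩ + (0.5803 - 0.6817i)|1⟩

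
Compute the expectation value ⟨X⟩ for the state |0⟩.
0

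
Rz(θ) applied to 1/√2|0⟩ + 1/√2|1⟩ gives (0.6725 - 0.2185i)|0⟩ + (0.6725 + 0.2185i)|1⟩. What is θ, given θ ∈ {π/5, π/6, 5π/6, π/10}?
π/5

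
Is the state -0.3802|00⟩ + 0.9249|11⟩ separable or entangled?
Entangled

Writing the state as a|00⟩ + b|01⟩ + c|10⟩ + d|11⟩, it is a product state iff ad − bc = 0.
Here (a, b, c, d) = (-0.3802, 0, 0, 0.9249): ad − bc = (-0.3802)(0.9249) − (0)(0) = -0.3516 ≠ 0, so the state is entangled.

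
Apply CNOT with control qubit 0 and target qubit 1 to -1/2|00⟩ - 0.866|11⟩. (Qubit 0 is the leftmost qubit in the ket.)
-1/2|00⟩ - 0.866|10⟩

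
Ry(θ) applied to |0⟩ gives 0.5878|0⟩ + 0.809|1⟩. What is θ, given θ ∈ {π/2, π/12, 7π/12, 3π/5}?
3π/5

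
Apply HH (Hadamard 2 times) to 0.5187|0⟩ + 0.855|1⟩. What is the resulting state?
0.5187|0⟩ + 0.855|1⟩

H² = I, so an even number of Hadamards cancels: H^2 = I and the state is unchanged.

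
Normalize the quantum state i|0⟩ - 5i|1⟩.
0.1961i|0⟩ - 0.9806i|1⟩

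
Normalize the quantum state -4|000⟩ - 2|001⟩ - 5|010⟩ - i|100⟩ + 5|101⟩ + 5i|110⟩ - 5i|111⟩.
-0.3636|000⟩ - 0.1818|001⟩ - 0.4545|010⟩ - 0.09091i|100⟩ + 0.4545|101⟩ + 0.4545i|110⟩ - 0.4545i|111⟩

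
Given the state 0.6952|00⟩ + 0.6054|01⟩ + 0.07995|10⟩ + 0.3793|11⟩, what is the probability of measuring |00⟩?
0.4833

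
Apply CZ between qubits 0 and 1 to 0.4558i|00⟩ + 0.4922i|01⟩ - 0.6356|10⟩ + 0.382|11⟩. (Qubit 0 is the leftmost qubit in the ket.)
0.4558i|00⟩ + 0.4922i|01⟩ - 0.6356|10⟩ - 0.382|11⟩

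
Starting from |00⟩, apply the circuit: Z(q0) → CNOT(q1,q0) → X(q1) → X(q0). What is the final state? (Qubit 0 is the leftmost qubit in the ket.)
|11⟩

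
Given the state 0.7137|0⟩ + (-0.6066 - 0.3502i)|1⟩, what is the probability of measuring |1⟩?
0.4906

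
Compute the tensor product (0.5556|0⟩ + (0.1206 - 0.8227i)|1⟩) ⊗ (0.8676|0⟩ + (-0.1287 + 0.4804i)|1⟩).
0.482|00⟩ + (-0.07151 + 0.2669i)|01⟩ + (0.1046 - 0.7138i)|10⟩ + (0.3797 + 0.1638i)|11⟩

amp(|b₁b₂…⟩) = product of the factor amplitudes for bits b₁, b₂, …; only kets whose every factor amplitude is nonzero survive.
|00⟩: (0.5556)(0.8676) = 0.482
|01⟩: (0.5556)(-0.1287 + 0.4804i) = (-0.07151 + 0.2669i)
|10⟩: (0.1206 - 0.8227i)(0.8676) = (0.1046 - 0.7138i)
|11⟩: (0.1206 - 0.8227i)(-0.1287 + 0.4804i) = (0.3797 + 0.1638i)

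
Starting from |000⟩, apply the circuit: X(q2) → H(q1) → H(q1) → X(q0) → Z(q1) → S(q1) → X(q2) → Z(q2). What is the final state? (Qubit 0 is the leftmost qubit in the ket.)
|100⟩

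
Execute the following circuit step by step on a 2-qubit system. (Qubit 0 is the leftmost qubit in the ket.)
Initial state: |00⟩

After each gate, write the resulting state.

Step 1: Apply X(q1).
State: |01⟩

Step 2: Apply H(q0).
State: 1/√2|01⟩ + 1/√2|11⟩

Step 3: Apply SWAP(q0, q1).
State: 1/√2|10⟩ + 1/√2|11⟩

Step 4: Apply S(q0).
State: (1/√2)i|10⟩ + (1/√2)i|11⟩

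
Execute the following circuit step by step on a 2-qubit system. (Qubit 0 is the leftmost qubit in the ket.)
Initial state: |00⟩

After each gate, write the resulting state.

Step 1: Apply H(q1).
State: 1/√2|00⟩ + 1/√2|01⟩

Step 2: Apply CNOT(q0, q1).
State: 1/√2|00⟩ + 1/√2|01⟩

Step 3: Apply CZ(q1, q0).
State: 1/√2|00⟩ + 1/√2|01⟩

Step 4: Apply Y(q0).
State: (1/√2)i|10⟩ + (1/√2)i|11⟩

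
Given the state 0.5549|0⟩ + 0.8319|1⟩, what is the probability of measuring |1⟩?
0.6921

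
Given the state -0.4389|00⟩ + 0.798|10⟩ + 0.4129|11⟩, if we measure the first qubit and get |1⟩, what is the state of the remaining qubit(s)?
0.8882|0⟩ + 0.4595|1⟩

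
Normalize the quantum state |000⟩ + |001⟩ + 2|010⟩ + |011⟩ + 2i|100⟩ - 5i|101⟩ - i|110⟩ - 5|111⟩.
0.127|000⟩ + 0.127|001⟩ + 0.254|010⟩ + 0.127|011⟩ + 0.254i|100⟩ - 0.635i|101⟩ - 0.127i|110⟩ - 0.635|111⟩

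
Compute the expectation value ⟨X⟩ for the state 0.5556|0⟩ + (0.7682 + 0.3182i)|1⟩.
0.8536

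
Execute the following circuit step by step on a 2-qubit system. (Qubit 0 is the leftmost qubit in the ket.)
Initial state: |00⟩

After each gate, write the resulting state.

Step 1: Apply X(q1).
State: |01⟩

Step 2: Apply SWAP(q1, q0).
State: |10⟩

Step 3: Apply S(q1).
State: |10⟩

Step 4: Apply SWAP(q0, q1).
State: |01⟩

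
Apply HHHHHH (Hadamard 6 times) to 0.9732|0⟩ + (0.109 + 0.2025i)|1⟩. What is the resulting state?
0.9732|0⟩ + (0.109 + 0.2025i)|1⟩

H² = I, so an even number of Hadamards cancels: H^6 = I and the state is unchanged.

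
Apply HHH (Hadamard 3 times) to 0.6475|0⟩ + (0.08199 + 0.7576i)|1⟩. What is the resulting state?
(0.5158 + 0.5357i)|0⟩ + (0.3999 - 0.5357i)|1⟩

H² = I, so H^3 = H: a single Hadamard. With (a, b) = (0.6475, (0.08199 + 0.7576i)), H gives ((a + b)/√2, (a − b)/√2) = ((0.5158 + 0.5357i), (0.3999 - 0.5357i)).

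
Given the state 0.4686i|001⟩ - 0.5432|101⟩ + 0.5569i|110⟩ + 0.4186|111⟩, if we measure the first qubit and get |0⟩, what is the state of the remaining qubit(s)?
i|01⟩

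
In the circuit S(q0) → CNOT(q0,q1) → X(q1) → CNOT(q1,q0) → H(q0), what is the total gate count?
5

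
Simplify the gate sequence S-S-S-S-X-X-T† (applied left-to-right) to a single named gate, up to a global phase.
T†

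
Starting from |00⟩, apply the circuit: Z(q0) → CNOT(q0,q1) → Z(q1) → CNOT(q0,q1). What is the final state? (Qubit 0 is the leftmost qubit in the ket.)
|00⟩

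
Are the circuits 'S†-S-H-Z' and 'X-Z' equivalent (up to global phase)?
No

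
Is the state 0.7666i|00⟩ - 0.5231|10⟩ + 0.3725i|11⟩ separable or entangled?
Entangled

Writing the state as a|00⟩ + b|01⟩ + c|10⟩ + d|11⟩, it is a product state iff ad − bc = 0.
Here (a, b, c, d) = (0.7666i, 0, -0.5231, 0.3725i): ad − bc = (0.7666i)(0.3725i) − (0)(-0.5231) = -0.2856 ≠ 0, so the state is entangled.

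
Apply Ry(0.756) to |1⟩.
-0.3691|0⟩ + 0.9294|1⟩

Ry(0.756) = [[cos(θ/2), −sin(θ/2)], [sin(θ/2), cos(θ/2)]]; θ = 0.756, cos(θ/2) ≈ 0.929405, sin(θ/2) ≈ 0.369062.
With a = amp(|0⟩) = 0 and b = amp(|1⟩) = 1:
new amp(|0⟩) = (0.929405)·a + (-0.369062)·b = -0.3691
new amp(|1⟩) = (0.369062)·a + (0.929405)·b = 0.9294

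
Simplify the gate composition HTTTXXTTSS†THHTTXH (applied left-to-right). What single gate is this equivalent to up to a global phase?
Z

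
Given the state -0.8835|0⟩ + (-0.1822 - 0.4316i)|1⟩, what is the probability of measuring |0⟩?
0.7806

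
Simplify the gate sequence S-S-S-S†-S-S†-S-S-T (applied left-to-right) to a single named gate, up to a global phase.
T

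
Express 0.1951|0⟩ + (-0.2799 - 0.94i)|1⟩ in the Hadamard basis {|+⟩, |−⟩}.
(-0.05996 - 0.6647i)|+⟩ + (0.3359 + 0.6647i)|−⟩

With |ψ⟩ = α|0⟩ + β|1⟩, the Hadamard-basis coefficients are ⟨+|ψ⟩ = (α + β)/√2 and ⟨−|ψ⟩ = (α − β)/√2.
Here α = 0.1951, β = (-0.2799 - 0.94i): (α + β)/√2 = (-0.05996 - 0.6647i), (α − β)/√2 = (0.3359 + 0.6647i).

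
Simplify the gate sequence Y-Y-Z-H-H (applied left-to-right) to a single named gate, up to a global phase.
Z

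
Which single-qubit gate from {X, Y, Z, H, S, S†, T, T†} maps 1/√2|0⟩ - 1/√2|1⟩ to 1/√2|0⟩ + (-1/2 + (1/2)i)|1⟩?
T†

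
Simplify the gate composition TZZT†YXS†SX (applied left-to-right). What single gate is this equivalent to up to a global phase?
Y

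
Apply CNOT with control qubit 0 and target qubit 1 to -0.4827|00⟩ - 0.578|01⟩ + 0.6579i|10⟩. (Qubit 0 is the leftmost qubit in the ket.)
-0.4827|00⟩ - 0.578|01⟩ + 0.6579i|11⟩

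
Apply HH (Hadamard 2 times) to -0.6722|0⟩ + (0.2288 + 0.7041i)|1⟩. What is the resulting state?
-0.6722|0⟩ + (0.2288 + 0.7041i)|1⟩

H² = I, so an even number of Hadamards cancels: H^2 = I and the state is unchanged.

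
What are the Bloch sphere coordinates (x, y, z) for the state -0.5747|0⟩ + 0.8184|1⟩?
(-0.9407, 0, -0.3395)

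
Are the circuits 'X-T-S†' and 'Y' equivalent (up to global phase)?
No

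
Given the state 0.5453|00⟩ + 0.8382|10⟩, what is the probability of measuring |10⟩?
0.7026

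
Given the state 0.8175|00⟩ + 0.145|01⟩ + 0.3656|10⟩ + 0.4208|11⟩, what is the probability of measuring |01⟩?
0.02103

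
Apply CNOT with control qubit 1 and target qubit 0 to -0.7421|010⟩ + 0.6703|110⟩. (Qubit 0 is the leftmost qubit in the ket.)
0.6703|010⟩ - 0.7421|110⟩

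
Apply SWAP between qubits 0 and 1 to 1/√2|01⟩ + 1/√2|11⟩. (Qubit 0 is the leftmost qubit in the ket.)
1/√2|10⟩ + 1/√2|11⟩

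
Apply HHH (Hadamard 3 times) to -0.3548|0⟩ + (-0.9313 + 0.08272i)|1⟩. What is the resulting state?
(-0.9094 + 0.05849i)|0⟩ + (0.4076 - 0.05849i)|1⟩

H² = I, so H^3 = H: a single Hadamard. With (a, b) = (-0.3548, (-0.9313 + 0.08272i)), H gives ((a + b)/√2, (a − b)/√2) = ((-0.9094 + 0.05849i), (0.4076 - 0.05849i)).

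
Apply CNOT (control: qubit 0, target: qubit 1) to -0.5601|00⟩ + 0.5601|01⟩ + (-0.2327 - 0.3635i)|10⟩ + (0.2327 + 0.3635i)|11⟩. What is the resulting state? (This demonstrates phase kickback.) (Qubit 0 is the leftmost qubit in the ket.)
-0.5601|00⟩ + 0.5601|01⟩ + (0.2327 + 0.3635i)|10⟩ + (-0.2327 - 0.3635i)|11⟩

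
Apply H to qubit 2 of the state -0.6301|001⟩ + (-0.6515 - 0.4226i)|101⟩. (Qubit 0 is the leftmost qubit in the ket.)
-0.4455|000⟩ + 0.4455|001⟩ + (-0.4607 - 0.2988i)|100⟩ + (0.4607 + 0.2988i)|101⟩

H on qubit 2 mixes each pair of kets that differ only in qubit 2: amplitudes (a, b) of (|…0…⟩, |…1…⟩) become ((a + b)/√2, (a − b)/√2). Kets absent from the input have amplitude 0.
(|000⟩, |001⟩): (a, b) = (0, -0.6301) → (-0.4455, 0.4455)
(|100⟩, |101⟩): (a, b) = (0, (-0.6515 - 0.4226i)) → ((-0.4607 - 0.2988i), (0.4607 + 0.2988i))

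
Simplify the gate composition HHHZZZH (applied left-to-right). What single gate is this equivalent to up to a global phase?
X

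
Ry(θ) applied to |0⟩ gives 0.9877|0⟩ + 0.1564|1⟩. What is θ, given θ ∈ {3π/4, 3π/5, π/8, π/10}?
π/10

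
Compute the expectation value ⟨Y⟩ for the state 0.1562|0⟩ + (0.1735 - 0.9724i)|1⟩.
-0.3038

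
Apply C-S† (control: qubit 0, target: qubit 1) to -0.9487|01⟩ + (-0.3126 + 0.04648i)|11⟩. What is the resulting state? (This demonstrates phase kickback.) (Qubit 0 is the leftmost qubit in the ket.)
-0.9487|01⟩ + (0.04648 + 0.3126i)|11⟩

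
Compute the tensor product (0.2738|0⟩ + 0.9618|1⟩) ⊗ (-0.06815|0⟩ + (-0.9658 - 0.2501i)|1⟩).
-0.01866|00⟩ + (-0.2644 - 0.06848i)|01⟩ - 0.06555|10⟩ + (-0.9289 - 0.2405i)|11⟩

amp(|b₁b₂…⟩) = product of the factor amplitudes for bits b₁, b₂, …; only kets whose every factor amplitude is nonzero survive.
|00⟩: (0.2738)(-0.06815) = -0.01866
|01⟩: (0.2738)(-0.9658 - 0.2501i) = (-0.2644 - 0.06848i)
|10⟩: (0.9618)(-0.06815) = -0.06555
|11⟩: (0.9618)(-0.9658 - 0.2501i) = (-0.9289 - 0.2405i)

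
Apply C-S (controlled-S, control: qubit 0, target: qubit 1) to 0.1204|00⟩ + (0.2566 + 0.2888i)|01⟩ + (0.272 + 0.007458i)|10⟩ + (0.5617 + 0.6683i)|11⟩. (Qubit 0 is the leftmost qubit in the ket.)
0.1204|00⟩ + (0.2566 + 0.2888i)|01⟩ + (0.272 + 0.007458i)|10⟩ + (-0.6683 + 0.5617i)|11⟩

C-S leaves the control-|0⟩ kets |00⟩, |01⟩ unchanged and applies S to qubit 1 on the control-|1⟩ pair (|10⟩, |11⟩).
S = [[1, 0], [0, i]].
With a = amp(|10⟩) = (0.272 + 0.007458i) and b = amp(|11⟩) = (0.5617 + 0.6683i):
new amp(|10⟩) = (1)·a = (0.272 + 0.007458i)
new amp(|11⟩) = (i)·b = (-0.6683 + 0.5617i)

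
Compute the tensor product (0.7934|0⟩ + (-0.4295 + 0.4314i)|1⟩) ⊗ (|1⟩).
0.7934|01⟩ + (-0.4295 + 0.4314i)|11⟩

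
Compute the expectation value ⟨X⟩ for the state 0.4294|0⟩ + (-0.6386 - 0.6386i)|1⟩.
-0.5484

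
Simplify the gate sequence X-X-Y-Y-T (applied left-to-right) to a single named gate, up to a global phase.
T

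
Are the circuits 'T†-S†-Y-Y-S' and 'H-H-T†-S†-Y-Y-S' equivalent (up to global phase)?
Yes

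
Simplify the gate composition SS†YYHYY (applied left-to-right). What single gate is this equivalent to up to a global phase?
H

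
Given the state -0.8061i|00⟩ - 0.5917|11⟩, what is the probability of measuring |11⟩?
0.3501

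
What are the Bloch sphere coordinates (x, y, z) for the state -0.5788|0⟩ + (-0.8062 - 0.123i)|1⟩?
(0.9333, 0.1424, -0.3301)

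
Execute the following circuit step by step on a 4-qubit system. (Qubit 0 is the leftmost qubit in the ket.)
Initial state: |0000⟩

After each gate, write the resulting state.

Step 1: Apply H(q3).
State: 1/√2|0000⟩ + 1/√2|0001⟩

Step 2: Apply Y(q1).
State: (1/√2)i|0100⟩ + (1/√2)i|0101⟩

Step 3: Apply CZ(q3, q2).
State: (1/√2)i|0100⟩ + (1/√2)i|0101⟩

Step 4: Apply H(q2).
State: (1/2)i|0100⟩ + (1/2)i|0101⟩ + (1/2)i|0110⟩ + (1/2)i|0111⟩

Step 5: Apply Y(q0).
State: -1/2|1100⟩ - 1/2|1101⟩ - 1/2|1110⟩ - 1/2|1111⟩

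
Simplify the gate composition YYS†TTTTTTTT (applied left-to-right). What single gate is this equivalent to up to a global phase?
S†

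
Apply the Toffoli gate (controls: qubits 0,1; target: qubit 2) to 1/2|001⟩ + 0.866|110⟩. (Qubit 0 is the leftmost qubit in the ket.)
1/2|001⟩ + 0.866|111⟩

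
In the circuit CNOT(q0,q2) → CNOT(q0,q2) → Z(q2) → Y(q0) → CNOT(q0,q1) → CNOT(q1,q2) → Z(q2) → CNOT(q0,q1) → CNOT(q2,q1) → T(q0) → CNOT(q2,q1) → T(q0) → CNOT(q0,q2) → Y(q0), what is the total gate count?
14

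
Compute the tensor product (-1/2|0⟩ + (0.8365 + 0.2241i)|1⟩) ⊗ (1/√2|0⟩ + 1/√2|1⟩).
-1/√8|00⟩ - 1/√8|01⟩ + (0.5915 + 0.1585i)|10⟩ + (0.5915 + 0.1585i)|11⟩

amp(|b₁b₂…⟩) = product of the factor amplitudes for bits b₁, b₂, …; only kets whose every factor amplitude is nonzero survive.
|00⟩: (-1/2)(1/√2) = -1/√8
|01⟩: (-1/2)(1/√2) = -1/√8
|10⟩: (0.8365 + 0.2241i)(1/√2) = (0.5915 + 0.1585i)
|11⟩: (0.8365 + 0.2241i)(1/√2) = (0.5915 + 0.1585i)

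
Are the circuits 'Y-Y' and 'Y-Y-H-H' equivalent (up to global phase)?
Yes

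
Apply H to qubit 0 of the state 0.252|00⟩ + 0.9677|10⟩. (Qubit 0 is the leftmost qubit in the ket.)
0.8625|00⟩ - 0.5061|10⟩

H on qubit 0 mixes each pair of kets that differ only in qubit 0: amplitudes (a, b) of (|…0…⟩, |…1…⟩) become ((a + b)/√2, (a − b)/√2). Kets absent from the input have amplitude 0.
(|00⟩, |10⟩): (a, b) = (0.252, 0.9677) → (0.8625, -0.5061)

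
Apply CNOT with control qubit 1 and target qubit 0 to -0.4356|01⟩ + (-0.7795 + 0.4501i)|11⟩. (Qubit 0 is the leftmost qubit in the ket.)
(-0.7795 + 0.4501i)|01⟩ - 0.4356|11⟩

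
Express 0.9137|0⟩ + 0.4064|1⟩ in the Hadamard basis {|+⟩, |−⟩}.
0.9335|+⟩ + 0.3587|−⟩

With |ψ⟩ = α|0⟩ + β|1⟩, the Hadamard-basis coefficients are ⟨+|ψ⟩ = (α + β)/√2 and ⟨−|ψ⟩ = (α − β)/√2.
Here α = 0.9137, β = 0.4064: (α + β)/√2 = 0.9335, (α − β)/√2 = 0.3587.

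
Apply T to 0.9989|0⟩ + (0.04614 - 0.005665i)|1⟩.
0.9989|0⟩ + (0.03663 + 0.02862i)|1⟩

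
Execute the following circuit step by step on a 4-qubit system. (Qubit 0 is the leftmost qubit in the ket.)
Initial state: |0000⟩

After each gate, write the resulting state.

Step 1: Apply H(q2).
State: 1/√2|0000⟩ + 1/√2|0010⟩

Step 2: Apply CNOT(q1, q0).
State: 1/√2|0000⟩ + 1/√2|0010⟩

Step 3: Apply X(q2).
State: 1/√2|0000⟩ + 1/√2|0010⟩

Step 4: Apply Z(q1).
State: 1/√2|0000⟩ + 1/√2|0010⟩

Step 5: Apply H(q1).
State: 1/2|0000⟩ + 1/2|0010⟩ + 1/2|0100⟩ + 1/2|0110⟩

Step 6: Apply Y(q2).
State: -(1/2)i|0000⟩ + (1/2)i|0010⟩ - (1/2)i|0100⟩ + (1/2)i|0110⟩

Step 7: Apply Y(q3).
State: 1/2|0001⟩ - 1/2|0011⟩ + 1/2|0101⟩ - 1/2|0111⟩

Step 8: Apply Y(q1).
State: -(1/2)i|0001⟩ + (1/2)i|0011⟩ + (1/2)i|0101⟩ - (1/2)i|0111⟩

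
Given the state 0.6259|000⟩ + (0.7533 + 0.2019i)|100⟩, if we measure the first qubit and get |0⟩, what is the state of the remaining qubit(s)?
|00⟩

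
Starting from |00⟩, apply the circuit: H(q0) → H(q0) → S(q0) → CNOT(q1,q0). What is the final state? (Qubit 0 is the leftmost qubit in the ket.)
|00⟩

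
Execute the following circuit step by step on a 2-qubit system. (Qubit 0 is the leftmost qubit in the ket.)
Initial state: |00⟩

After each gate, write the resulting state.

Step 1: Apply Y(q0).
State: i|10⟩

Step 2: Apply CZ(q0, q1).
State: i|10⟩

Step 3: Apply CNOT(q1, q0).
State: i|10⟩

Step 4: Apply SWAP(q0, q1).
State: i|01⟩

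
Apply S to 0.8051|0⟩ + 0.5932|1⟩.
0.8051|0⟩ + 0.5932i|1⟩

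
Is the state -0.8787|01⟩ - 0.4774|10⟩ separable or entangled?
Entangled

Writing the state as a|00⟩ + b|01⟩ + c|10⟩ + d|11⟩, it is a product state iff ad − bc = 0.
Here (a, b, c, d) = (0, -0.8787, -0.4774, 0): ad − bc = (0)(0) − (-0.8787)(-0.4774) = -0.4195 ≠ 0, so the state is entangled.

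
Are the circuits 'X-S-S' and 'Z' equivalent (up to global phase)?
No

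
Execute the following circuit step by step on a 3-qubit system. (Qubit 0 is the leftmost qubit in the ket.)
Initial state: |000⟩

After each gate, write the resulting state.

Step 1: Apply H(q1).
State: 1/√2|000⟩ + 1/√2|010⟩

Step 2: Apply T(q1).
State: 1/√2|000⟩ + (1/2 + (1/2)i)|010⟩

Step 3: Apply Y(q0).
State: (1/√2)i|100⟩ + (-1/2 + (1/2)i)|110⟩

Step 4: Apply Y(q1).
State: (1/2 + (1/2)i)|100⟩ - 1/√2|110⟩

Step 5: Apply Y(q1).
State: (1/√2)i|100⟩ + (-1/2 + (1/2)i)|110⟩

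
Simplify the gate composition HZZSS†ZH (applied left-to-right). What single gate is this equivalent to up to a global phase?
X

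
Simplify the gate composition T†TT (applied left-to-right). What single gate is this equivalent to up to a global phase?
T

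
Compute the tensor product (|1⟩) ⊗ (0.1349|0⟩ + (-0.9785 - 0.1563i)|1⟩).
0.1349|10⟩ + (-0.9785 - 0.1563i)|11⟩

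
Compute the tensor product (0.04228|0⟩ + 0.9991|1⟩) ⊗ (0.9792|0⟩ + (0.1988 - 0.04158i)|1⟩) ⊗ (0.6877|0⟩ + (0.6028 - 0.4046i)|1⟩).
0.02847|000⟩ + (0.02496 - 0.01675i)|001⟩ + (0.00578 - 0.001209i)|010⟩ + (0.004355 - 0.00446i)|011⟩ + 0.6728|100⟩ + (0.5897 - 0.3958i)|101⟩ + (0.1366 - 0.02857i)|110⟩ + (0.1029 - 0.1054i)|111⟩

amp(|b₁b₂…⟩) = product of the factor amplitudes for bits b₁, b₂, …; only kets whose every factor amplitude is nonzero survive.
|000⟩: (0.04228)(0.9792)(0.6877) = 0.02847
|001⟩: (0.04228)(0.9792)(0.6028 - 0.4046i) = (0.02496 - 0.01675i)
|010⟩: (0.04228)(0.1988 - 0.04158i)(0.6877) = (0.00578 - 0.001209i)
|011⟩: (0.04228)(0.1988 - 0.04158i)(0.6028 - 0.4046i) = (0.004355 - 0.00446i)
|100⟩: (0.9991)(0.9792)(0.6877) = 0.6728
|101⟩: (0.9991)(0.9792)(0.6028 - 0.4046i) = (0.5897 - 0.3958i)
|110⟩: (0.9991)(0.1988 - 0.04158i)(0.6877) = (0.1366 - 0.02857i)
|111⟩: (0.9991)(0.1988 - 0.04158i)(0.6028 - 0.4046i) = (0.1029 - 0.1054i)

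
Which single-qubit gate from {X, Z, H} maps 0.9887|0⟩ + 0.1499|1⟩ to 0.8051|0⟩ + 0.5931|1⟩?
H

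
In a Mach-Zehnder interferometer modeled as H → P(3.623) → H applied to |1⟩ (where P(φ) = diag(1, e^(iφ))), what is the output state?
(0.9432 + 0.2315i)|0⟩ + (0.05683 - 0.2315i)|1⟩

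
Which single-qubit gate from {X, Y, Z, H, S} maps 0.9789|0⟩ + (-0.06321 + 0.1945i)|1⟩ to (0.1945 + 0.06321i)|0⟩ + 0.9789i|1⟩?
Y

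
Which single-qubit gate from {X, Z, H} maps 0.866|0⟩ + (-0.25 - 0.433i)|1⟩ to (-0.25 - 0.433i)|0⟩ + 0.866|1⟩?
X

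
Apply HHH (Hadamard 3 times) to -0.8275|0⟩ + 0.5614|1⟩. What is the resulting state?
-0.1882|0⟩ - 0.9821|1⟩

H² = I, so H^3 = H: a single Hadamard. With (a, b) = (-0.8275, 0.5614), H gives ((a + b)/√2, (a − b)/√2) = (-0.1882, -0.9821).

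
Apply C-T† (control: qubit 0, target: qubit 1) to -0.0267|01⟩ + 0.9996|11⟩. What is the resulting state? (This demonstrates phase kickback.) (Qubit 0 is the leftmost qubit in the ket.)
-0.0267|01⟩ + (0.7068 - 0.7068i)|11⟩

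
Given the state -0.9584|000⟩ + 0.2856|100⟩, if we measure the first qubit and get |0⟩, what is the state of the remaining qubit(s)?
-|00⟩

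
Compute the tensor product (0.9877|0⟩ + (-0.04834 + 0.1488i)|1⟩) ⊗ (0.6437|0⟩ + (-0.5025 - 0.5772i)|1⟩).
0.6358|00⟩ + (-0.4963 - 0.5701i)|01⟩ + (-0.03112 + 0.09578i)|10⟩ + (0.1102 - 0.04687i)|11⟩

amp(|b₁b₂…⟩) = product of the factor amplitudes for bits b₁, b₂, …; only kets whose every factor amplitude is nonzero survive.
|00⟩: (0.9877)(0.6437) = 0.6358
|01⟩: (0.9877)(-0.5025 - 0.5772i) = (-0.4963 - 0.5701i)
|10⟩: (-0.04834 + 0.1488i)(0.6437) = (-0.03112 + 0.09578i)
|11⟩: (-0.04834 + 0.1488i)(-0.5025 - 0.5772i) = (0.1102 - 0.04687i)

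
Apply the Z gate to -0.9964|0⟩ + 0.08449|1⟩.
-0.9964|0⟩ - 0.08449|1⟩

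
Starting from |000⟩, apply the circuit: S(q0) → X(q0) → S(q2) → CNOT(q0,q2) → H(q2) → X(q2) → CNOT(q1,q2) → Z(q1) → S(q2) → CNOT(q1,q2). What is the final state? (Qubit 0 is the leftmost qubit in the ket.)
-1/√2|100⟩ + (1/√2)i|101⟩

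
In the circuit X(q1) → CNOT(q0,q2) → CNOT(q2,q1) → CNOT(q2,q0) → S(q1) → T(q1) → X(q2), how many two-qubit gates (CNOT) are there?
3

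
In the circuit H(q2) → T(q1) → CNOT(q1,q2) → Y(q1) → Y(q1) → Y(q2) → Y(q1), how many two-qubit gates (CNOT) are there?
1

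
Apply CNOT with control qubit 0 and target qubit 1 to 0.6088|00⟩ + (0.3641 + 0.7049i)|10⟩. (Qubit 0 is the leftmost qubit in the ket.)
0.6088|00⟩ + (0.3641 + 0.7049i)|11⟩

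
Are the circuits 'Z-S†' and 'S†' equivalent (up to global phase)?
No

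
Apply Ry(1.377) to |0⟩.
0.7722|0⟩ + 0.6354|1⟩

Ry(1.377) = [[cos(θ/2), −sin(θ/2)], [sin(θ/2), cos(θ/2)]]; θ = 1.377, cos(θ/2) ≈ 0.7722, sin(θ/2) ≈ 0.63538.
With a = amp(|0⟩) = 1 and b = amp(|1⟩) = 0:
new amp(|0⟩) = (0.7722)·a + (-0.63538)·b = 0.7722
new amp(|1⟩) = (0.63538)·a + (0.7722)·b = 0.6354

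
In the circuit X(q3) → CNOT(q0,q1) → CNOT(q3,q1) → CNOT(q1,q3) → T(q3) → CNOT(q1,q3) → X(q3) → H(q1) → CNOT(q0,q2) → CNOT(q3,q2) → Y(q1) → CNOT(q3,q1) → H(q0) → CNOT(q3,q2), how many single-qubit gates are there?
6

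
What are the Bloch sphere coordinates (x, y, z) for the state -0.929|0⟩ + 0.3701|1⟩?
(-0.6876, 0, 0.7261)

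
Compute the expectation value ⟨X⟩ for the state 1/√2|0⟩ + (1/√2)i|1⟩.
0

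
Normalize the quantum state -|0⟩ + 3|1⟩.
-0.3162|0⟩ + 0.9487|1⟩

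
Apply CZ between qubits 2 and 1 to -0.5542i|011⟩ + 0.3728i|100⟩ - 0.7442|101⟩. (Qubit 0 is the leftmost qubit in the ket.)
0.5542i|011⟩ + 0.3728i|100⟩ - 0.7442|101⟩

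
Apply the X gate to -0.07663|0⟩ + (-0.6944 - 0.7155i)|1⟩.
(-0.6944 - 0.7155i)|0⟩ - 0.07663|1⟩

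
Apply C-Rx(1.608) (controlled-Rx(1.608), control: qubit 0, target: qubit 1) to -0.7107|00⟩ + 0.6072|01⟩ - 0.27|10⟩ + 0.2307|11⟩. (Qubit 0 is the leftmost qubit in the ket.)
-0.7107|00⟩ + 0.6072|01⟩ + (-0.1873 - 0.1661i)|10⟩ + (0.1601 + 0.1944i)|11⟩

C-Rx(1.608) leaves the control-|0⟩ kets |00⟩, |01⟩ unchanged and applies Rx(1.608) to qubit 1 on the control-|1⟩ pair (|10⟩, |11⟩).
Rx(1.608) = [[cos(θ/2), −i·sin(θ/2)], [−i·sin(θ/2), cos(θ/2)]]; θ = 1.608, cos(θ/2) ≈ 0.693832, sin(θ/2) ≈ 0.720137.
With a = amp(|10⟩) = -0.27 and b = amp(|11⟩) = 0.2307:
new amp(|10⟩) = (0.693832)·a + (-0.720137i)·b = (-0.1873 - 0.1661i)
new amp(|11⟩) = (-0.720137i)·a + (0.693832)·b = (0.1601 + 0.1944i)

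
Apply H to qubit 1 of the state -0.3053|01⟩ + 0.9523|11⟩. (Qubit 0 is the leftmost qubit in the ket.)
-0.2159|00⟩ + 0.2159|01⟩ + 0.6734|10⟩ - 0.6734|11⟩

H on qubit 1 mixes each pair of kets that differ only in qubit 1: amplitudes (a, b) of (|…0…⟩, |…1…⟩) become ((a + b)/√2, (a − b)/√2). Kets absent from the input have amplitude 0.
(|00⟩, |01⟩): (a, b) = (0, -0.3053) → (-0.2159, 0.2159)
(|10⟩, |11⟩): (a, b) = (0, 0.9523) → (0.6734, -0.6734)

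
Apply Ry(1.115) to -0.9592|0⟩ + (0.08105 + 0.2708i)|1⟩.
(-0.8568 - 0.1433i)|0⟩ + (-0.4387 + 0.2298i)|1⟩

Ry(1.115) = [[cos(θ/2), −sin(θ/2)], [sin(θ/2), cos(θ/2)]]; θ = 1.115, cos(θ/2) ≈ 0.84858, sin(θ/2) ≈ 0.529066.
With a = amp(|0⟩) = -0.9592 and b = amp(|1⟩) = (0.08105 + 0.2708i):
new amp(|0⟩) = (0.84858)·a + (-0.529066)·b = (-0.8568 - 0.1433i)
new amp(|1⟩) = (0.529066)·a + (0.84858)·b = (-0.4387 + 0.2298i)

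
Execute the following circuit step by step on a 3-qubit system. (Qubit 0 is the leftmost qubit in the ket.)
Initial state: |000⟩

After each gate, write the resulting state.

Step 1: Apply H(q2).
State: 1/√2|000⟩ + 1/√2|001⟩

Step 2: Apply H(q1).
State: 1/2|000⟩ + 1/2|001⟩ + 1/2|010⟩ + 1/2|011⟩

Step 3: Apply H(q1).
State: 1/√2|000⟩ + 1/√2|001⟩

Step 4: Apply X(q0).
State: 1/√2|100⟩ + 1/√2|101⟩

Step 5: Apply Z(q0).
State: -1/√2|100⟩ - 1/√2|101⟩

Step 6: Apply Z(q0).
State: 1/√2|100⟩ + 1/√2|101⟩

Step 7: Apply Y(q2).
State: -(1/√2)i|100⟩ + (1/√2)i|101⟩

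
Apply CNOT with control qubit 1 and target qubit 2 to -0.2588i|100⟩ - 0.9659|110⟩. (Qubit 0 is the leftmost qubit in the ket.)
-0.2588i|100⟩ - 0.9659|111⟩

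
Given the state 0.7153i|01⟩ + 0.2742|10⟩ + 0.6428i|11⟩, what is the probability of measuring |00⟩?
0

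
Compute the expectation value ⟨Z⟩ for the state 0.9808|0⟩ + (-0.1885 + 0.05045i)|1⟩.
0.9239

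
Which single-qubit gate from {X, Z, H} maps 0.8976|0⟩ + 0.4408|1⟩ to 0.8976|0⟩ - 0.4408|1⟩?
Z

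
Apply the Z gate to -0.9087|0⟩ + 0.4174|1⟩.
-0.9087|0⟩ - 0.4174|1⟩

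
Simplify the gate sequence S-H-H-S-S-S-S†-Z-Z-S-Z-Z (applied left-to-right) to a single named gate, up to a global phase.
I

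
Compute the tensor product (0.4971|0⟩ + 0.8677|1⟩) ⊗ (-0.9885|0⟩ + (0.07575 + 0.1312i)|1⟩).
-0.4914|00⟩ + (0.03766 + 0.06522i)|01⟩ - 0.8577|10⟩ + (0.06573 + 0.1138i)|11⟩

amp(|b₁b₂…⟩) = product of the factor amplitudes for bits b₁, b₂, …; only kets whose every factor amplitude is nonzero survive.
|00⟩: (0.4971)(-0.9885) = -0.4914
|01⟩: (0.4971)(0.07575 + 0.1312i) = (0.03766 + 0.06522i)
|10⟩: (0.8677)(-0.9885) = -0.8577
|11⟩: (0.8677)(0.07575 + 0.1312i) = (0.06573 + 0.1138i)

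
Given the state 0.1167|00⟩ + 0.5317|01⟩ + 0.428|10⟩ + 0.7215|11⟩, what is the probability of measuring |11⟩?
0.5206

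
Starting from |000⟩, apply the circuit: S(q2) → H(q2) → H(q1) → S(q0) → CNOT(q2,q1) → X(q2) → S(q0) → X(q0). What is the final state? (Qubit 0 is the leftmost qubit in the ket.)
1/2|100⟩ + 1/2|101⟩ + 1/2|110⟩ + 1/2|111⟩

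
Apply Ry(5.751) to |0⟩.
-0.9648|0⟩ + 0.263|1⟩

Ry(5.751) = [[cos(θ/2), −sin(θ/2)], [sin(θ/2), cos(θ/2)]]; θ = 5.751, cos(θ/2) ≈ -0.964806, sin(θ/2) ≈ 0.262964.
With a = amp(|0⟩) = 1 and b = amp(|1⟩) = 0:
new amp(|0⟩) = (-0.964806)·a + (-0.262964)·b = -0.9648
new amp(|1⟩) = (0.262964)·a + (-0.964806)·b = 0.263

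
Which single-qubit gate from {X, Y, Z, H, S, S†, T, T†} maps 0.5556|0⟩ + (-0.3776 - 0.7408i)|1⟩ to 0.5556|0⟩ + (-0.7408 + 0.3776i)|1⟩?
S†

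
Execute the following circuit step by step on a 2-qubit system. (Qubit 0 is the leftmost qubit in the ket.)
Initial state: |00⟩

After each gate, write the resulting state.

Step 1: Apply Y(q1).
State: i|01⟩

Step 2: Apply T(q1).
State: (-1/√2 + (1/√2)i)|01⟩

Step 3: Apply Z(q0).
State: (-1/√2 + (1/√2)i)|01⟩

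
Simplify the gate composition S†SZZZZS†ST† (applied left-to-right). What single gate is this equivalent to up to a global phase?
T†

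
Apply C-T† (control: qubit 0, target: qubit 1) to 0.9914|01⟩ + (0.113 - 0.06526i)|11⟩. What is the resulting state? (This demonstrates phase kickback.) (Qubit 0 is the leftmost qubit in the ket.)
0.9914|01⟩ + (0.03376 - 0.126i)|11⟩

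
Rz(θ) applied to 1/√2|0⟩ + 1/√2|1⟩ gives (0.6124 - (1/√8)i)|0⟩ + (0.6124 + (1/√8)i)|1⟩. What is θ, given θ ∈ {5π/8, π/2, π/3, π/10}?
π/3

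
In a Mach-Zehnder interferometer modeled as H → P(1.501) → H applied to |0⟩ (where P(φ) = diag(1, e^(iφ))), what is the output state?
(0.5349 + 0.4988i)|0⟩ + (0.4651 - 0.4988i)|1⟩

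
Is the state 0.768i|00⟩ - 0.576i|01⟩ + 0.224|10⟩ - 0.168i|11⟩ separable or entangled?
Entangled

Writing the state as a|00⟩ + b|01⟩ + c|10⟩ + d|11⟩, it is a product state iff ad − bc = 0.
Here (a, b, c, d) = (0.768i, -0.576i, 0.224, -0.168i): ad − bc = (0.768i)(-0.168i) − (-0.576i)(0.224) = (0.129 + 0.129i) ≠ 0, so the state is entangled.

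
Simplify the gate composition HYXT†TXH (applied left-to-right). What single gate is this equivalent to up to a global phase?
Y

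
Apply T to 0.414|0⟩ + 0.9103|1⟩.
0.414|0⟩ + (0.6437 + 0.6437i)|1⟩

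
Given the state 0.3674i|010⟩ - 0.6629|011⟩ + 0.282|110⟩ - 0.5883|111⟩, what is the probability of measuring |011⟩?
0.4394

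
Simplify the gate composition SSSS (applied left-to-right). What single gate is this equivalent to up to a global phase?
I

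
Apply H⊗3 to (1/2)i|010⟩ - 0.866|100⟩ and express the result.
(-0.3062 + 0.1768i)|000⟩ + (-0.3062 + 0.1768i)|001⟩ + (-0.3062 - 0.1768i)|010⟩ + (-0.3062 - 0.1768i)|011⟩ + (0.3062 + 0.1768i)|100⟩ + (0.3062 + 0.1768i)|101⟩ + (0.3062 - 0.1768i)|110⟩ + (0.3062 - 0.1768i)|111⟩

H⊗3 gives amp(|y⟩) = (1/2√2) Σ_x (−1)^(x·y) amp(|x⟩), where x·y is the number of positions in which both x and y have a 1.
|000⟩: ((1/2)i - 0.866)/(2√2) = (-0.3062 + 0.1768i)
|001⟩: ((1/2)i - 0.866)/(2√2) = (-0.3062 + 0.1768i)
|010⟩: (-(1/2)i - 0.866)/(2√2) = (-0.3062 - 0.1768i)
|011⟩: (-(1/2)i - 0.866)/(2√2) = (-0.3062 - 0.1768i)
|100⟩: ((1/2)i + 0.866)/(2√2) = (0.3062 + 0.1768i)
|101⟩: ((1/2)i + 0.866)/(2√2) = (0.3062 + 0.1768i)
|110⟩: (-(1/2)i + 0.866)/(2√2) = (0.3062 - 0.1768i)
|111⟩: (-(1/2)i + 0.866)/(2√2) = (0.3062 - 0.1768i)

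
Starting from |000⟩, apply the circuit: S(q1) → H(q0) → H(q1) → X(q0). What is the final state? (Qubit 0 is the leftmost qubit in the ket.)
1/2|000⟩ + 1/2|010⟩ + 1/2|100⟩ + 1/2|110⟩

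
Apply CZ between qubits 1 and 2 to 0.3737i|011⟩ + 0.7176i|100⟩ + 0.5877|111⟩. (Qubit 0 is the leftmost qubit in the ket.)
-0.3737i|011⟩ + 0.7176i|100⟩ - 0.5877|111⟩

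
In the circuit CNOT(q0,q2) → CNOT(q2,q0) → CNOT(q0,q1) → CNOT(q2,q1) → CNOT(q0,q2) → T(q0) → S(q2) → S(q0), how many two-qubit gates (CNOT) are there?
5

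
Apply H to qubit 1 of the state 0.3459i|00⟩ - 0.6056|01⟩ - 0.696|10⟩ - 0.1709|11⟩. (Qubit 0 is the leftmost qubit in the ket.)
(-0.4282 + 0.2446i)|00⟩ + (0.4282 + 0.2446i)|01⟩ - 0.613|10⟩ - 0.3713|11⟩

H on qubit 1 mixes each pair of kets that differ only in qubit 1: amplitudes (a, b) of (|…0…⟩, |…1…⟩) become ((a + b)/√2, (a − b)/√2). Kets absent from the input have amplitude 0.
(|00⟩, |01⟩): (a, b) = (0.3459i, -0.6056) → ((-0.4282 + 0.2446i), (0.4282 + 0.2446i))
(|10⟩, |11⟩): (a, b) = (-0.696, -0.1709) → (-0.613, -0.3713)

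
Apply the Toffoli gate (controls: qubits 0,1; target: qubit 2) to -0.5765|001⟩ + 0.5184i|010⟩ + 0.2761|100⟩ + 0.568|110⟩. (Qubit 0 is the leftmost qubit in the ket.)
-0.5765|001⟩ + 0.5184i|010⟩ + 0.2761|100⟩ + 0.568|111⟩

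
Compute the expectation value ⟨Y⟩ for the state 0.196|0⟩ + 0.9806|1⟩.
0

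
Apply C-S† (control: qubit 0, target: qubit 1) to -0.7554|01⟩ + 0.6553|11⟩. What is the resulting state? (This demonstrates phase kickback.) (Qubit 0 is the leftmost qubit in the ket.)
-0.7554|01⟩ - 0.6553i|11⟩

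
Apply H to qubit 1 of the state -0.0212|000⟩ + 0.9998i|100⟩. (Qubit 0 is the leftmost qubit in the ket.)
-0.01499|000⟩ - 0.01499|010⟩ + 0.707i|100⟩ + 0.707i|110⟩

H on qubit 1 mixes each pair of kets that differ only in qubit 1: amplitudes (a, b) of (|…0…⟩, |…1…⟩) become ((a + b)/√2, (a − b)/√2). Kets absent from the input have amplitude 0.
(|000⟩, |010⟩): (a, b) = (-0.0212, 0) → (-0.01499, -0.01499)
(|100⟩, |110⟩): (a, b) = (0.9998i, 0) → (0.707i, 0.707i)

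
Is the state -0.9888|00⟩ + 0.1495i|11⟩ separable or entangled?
Entangled

Writing the state as a|00⟩ + b|01⟩ + c|10⟩ + d|11⟩, it is a product state iff ad − bc = 0.
Here (a, b, c, d) = (-0.9888, 0, 0, 0.1495i): ad − bc = (-0.9888)(0.1495i) − (0)(0) = -0.1478i ≠ 0, so the state is entangled.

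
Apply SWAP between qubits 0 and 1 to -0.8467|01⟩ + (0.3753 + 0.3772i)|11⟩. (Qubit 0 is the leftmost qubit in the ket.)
-0.8467|10⟩ + (0.3753 + 0.3772i)|11⟩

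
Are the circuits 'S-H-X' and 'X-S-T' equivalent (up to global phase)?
No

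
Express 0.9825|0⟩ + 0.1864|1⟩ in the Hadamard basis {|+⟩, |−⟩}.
0.8265|+⟩ + 0.5629|−⟩

With |ψ⟩ = α|0⟩ + β|1⟩, the Hadamard-basis coefficients are ⟨+|ψ⟩ = (α + β)/√2 and ⟨−|ψ⟩ = (α − β)/√2.
Here α = 0.9825, β = 0.1864: (α + β)/√2 = 0.8265, (α − β)/√2 = 0.5629.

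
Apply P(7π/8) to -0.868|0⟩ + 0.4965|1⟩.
-0.868|0⟩ + (-0.4587 + 0.19i)|1⟩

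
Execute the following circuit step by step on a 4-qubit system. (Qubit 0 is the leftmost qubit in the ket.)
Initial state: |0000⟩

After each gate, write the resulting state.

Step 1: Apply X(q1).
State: |0100⟩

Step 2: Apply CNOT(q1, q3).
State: |0101⟩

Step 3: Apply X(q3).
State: |0100⟩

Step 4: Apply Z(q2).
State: |0100⟩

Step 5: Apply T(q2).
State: |0100⟩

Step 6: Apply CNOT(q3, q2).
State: |0100⟩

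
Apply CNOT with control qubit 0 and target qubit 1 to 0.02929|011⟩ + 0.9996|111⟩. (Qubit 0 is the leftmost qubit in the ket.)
0.02929|011⟩ + 0.9996|101⟩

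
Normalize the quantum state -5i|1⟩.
-i|1⟩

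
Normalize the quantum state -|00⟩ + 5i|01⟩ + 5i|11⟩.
-0.14|00⟩ + 0.7001i|01⟩ + 0.7001i|11⟩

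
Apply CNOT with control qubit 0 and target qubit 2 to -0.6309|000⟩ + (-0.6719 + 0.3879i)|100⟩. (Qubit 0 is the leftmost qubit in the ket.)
-0.6309|000⟩ + (-0.6719 + 0.3879i)|101⟩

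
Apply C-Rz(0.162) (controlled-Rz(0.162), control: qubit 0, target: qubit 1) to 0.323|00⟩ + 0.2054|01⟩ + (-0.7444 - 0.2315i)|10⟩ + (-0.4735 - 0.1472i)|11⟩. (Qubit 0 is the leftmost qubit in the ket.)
0.323|00⟩ + 0.2054|01⟩ + (-0.7607 - 0.1705i)|10⟩ + (-0.46 - 0.185i)|11⟩

C-Rz(0.162) leaves the control-|0⟩ kets |00⟩, |01⟩ unchanged and applies Rz(0.162) to qubit 1 on the control-|1⟩ pair (|10⟩, |11⟩).
Rz(0.162) = [[e^(−iθ/2), 0], [0, e^(iθ/2)]] with e^(±iθ/2) = cos(θ/2) ± i·sin(θ/2); θ = 0.162, cos(θ/2) ≈ 0.996721, sin(θ/2) ≈ 0.0809115.
With a = amp(|10⟩) = (-0.7444 - 0.2315i) and b = amp(|11⟩) = (-0.4735 - 0.1472i):
new amp(|10⟩) = (0.996721 - 0.0809115i)·a = (-0.7607 - 0.1705i)
new amp(|11⟩) = (0.996721 + 0.0809115i)·b = (-0.46 - 0.185i)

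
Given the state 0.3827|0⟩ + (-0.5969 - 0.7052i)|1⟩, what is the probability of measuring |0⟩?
0.1465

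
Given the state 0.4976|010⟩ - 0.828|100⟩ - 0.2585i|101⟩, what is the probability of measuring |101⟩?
0.06682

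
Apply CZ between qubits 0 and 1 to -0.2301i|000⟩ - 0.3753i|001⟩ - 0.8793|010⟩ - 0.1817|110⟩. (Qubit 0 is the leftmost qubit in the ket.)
-0.2301i|000⟩ - 0.3753i|001⟩ - 0.8793|010⟩ + 0.1817|110⟩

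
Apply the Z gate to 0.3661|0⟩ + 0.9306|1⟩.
0.3661|0⟩ - 0.9306|1⟩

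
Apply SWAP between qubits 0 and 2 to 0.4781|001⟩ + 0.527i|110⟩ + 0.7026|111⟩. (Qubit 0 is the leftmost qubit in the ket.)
0.527i|011⟩ + 0.4781|100⟩ + 0.7026|111⟩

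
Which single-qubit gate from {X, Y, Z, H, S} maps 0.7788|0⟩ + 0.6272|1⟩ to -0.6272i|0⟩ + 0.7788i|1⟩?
Y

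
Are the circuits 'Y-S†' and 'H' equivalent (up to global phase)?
No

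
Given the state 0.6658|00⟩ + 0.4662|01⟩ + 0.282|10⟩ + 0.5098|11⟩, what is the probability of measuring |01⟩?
0.2173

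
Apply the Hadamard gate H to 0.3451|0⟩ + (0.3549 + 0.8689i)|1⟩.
(0.495 + 0.6144i)|0⟩ + (-0.00693 - 0.6144i)|1⟩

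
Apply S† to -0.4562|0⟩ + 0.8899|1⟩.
-0.4562|0⟩ - 0.8899i|1⟩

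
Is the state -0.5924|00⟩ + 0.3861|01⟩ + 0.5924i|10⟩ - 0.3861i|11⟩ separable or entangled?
Separable

Writing the state as a|00⟩ + b|01⟩ + c|10⟩ + d|11⟩, it is a product state iff ad − bc = 0.
Here (a, b, c, d) = (-0.5924, 0.3861, 0.5924i, -0.3861i): ad − bc = (-0.5924)(-0.3861i) − (0.3861)(0.5924i) = 0, so the state is separable.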